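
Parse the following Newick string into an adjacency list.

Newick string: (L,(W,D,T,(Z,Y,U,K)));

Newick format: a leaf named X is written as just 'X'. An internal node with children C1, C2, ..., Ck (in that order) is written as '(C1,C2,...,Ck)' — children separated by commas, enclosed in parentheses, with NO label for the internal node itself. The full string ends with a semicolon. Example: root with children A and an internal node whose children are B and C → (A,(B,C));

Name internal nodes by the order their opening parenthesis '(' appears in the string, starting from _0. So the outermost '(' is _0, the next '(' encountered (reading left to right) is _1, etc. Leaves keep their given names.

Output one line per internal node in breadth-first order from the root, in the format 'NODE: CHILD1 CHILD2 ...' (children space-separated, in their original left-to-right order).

Answer: _0: L _1
_1: W D T _2
_2: Z Y U K

Derivation:
Input: (L,(W,D,T,(Z,Y,U,K)));
Scanning left-to-right, naming '(' by encounter order:
  pos 0: '(' -> open internal node _0 (depth 1)
  pos 3: '(' -> open internal node _1 (depth 2)
  pos 10: '(' -> open internal node _2 (depth 3)
  pos 18: ')' -> close internal node _2 (now at depth 2)
  pos 19: ')' -> close internal node _1 (now at depth 1)
  pos 20: ')' -> close internal node _0 (now at depth 0)
Total internal nodes: 3
BFS adjacency from root:
  _0: L _1
  _1: W D T _2
  _2: Z Y U K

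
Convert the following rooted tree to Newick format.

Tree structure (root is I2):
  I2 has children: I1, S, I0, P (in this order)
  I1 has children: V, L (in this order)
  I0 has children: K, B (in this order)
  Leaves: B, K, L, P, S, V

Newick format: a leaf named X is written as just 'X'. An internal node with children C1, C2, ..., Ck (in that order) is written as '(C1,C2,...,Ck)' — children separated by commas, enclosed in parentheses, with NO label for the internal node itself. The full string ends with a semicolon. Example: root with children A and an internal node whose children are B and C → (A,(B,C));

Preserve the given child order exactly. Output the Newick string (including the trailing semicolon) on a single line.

internal I2 with children ['I1', 'S', 'I0', 'P']
  internal I1 with children ['V', 'L']
    leaf 'V' → 'V'
    leaf 'L' → 'L'
  → '(V,L)'
  leaf 'S' → 'S'
  internal I0 with children ['K', 'B']
    leaf 'K' → 'K'
    leaf 'B' → 'B'
  → '(K,B)'
  leaf 'P' → 'P'
→ '((V,L),S,(K,B),P)'
Final: ((V,L),S,(K,B),P);

Answer: ((V,L),S,(K,B),P);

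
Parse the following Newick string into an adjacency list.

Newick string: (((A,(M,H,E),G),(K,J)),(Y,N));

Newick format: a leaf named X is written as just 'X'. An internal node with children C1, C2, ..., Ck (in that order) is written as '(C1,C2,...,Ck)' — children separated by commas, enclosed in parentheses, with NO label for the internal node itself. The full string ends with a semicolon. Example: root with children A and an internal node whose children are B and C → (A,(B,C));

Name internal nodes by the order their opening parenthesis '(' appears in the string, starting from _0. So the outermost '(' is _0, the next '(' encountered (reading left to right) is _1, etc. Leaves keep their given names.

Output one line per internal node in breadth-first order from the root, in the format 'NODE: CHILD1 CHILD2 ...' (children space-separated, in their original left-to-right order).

Input: (((A,(M,H,E),G),(K,J)),(Y,N));
Scanning left-to-right, naming '(' by encounter order:
  pos 0: '(' -> open internal node _0 (depth 1)
  pos 1: '(' -> open internal node _1 (depth 2)
  pos 2: '(' -> open internal node _2 (depth 3)
  pos 5: '(' -> open internal node _3 (depth 4)
  pos 11: ')' -> close internal node _3 (now at depth 3)
  pos 14: ')' -> close internal node _2 (now at depth 2)
  pos 16: '(' -> open internal node _4 (depth 3)
  pos 20: ')' -> close internal node _4 (now at depth 2)
  pos 21: ')' -> close internal node _1 (now at depth 1)
  pos 23: '(' -> open internal node _5 (depth 2)
  pos 27: ')' -> close internal node _5 (now at depth 1)
  pos 28: ')' -> close internal node _0 (now at depth 0)
Total internal nodes: 6
BFS adjacency from root:
  _0: _1 _5
  _1: _2 _4
  _5: Y N
  _2: A _3 G
  _4: K J
  _3: M H E

Answer: _0: _1 _5
_1: _2 _4
_5: Y N
_2: A _3 G
_4: K J
_3: M H E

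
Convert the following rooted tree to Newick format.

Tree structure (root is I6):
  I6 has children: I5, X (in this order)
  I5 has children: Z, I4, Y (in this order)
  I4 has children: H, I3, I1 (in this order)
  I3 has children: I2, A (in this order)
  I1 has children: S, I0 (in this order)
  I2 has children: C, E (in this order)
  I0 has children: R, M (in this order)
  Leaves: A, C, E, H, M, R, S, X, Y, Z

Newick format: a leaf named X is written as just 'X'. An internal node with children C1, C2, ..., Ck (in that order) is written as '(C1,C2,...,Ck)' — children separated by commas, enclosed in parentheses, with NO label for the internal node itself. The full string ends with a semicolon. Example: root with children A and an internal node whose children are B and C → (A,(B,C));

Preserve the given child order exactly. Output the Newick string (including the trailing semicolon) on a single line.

internal I6 with children ['I5', 'X']
  internal I5 with children ['Z', 'I4', 'Y']
    leaf 'Z' → 'Z'
    internal I4 with children ['H', 'I3', 'I1']
      leaf 'H' → 'H'
      internal I3 with children ['I2', 'A']
        internal I2 with children ['C', 'E']
          leaf 'C' → 'C'
          leaf 'E' → 'E'
        → '(C,E)'
        leaf 'A' → 'A'
      → '((C,E),A)'
      internal I1 with children ['S', 'I0']
        leaf 'S' → 'S'
        internal I0 with children ['R', 'M']
          leaf 'R' → 'R'
          leaf 'M' → 'M'
        → '(R,M)'
      → '(S,(R,M))'
    → '(H,((C,E),A),(S,(R,M)))'
    leaf 'Y' → 'Y'
  → '(Z,(H,((C,E),A),(S,(R,M))),Y)'
  leaf 'X' → 'X'
→ '((Z,(H,((C,E),A),(S,(R,M))),Y),X)'
Final: ((Z,(H,((C,E),A),(S,(R,M))),Y),X);

Answer: ((Z,(H,((C,E),A),(S,(R,M))),Y),X);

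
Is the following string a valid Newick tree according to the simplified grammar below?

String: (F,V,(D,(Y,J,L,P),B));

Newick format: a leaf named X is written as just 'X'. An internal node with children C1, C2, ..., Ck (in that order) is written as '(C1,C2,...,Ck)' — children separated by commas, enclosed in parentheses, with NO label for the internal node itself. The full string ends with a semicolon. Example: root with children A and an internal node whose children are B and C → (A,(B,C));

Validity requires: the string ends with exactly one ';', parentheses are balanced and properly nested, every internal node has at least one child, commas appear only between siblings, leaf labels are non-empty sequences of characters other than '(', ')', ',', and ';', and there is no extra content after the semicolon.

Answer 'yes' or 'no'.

Input: (F,V,(D,(Y,J,L,P),B));
Paren balance: 3 '(' vs 3 ')' OK
Ends with single ';': True
Full parse: OK
Valid: True

Answer: yes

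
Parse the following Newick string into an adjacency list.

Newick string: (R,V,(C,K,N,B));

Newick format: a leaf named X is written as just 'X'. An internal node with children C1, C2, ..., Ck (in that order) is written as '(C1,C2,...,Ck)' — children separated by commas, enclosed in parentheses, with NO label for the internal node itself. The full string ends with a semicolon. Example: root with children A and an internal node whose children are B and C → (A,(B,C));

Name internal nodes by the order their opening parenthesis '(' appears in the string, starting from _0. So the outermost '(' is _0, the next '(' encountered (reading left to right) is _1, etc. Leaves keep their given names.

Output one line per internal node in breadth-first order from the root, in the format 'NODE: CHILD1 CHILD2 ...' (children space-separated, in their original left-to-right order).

Answer: _0: R V _1
_1: C K N B

Derivation:
Input: (R,V,(C,K,N,B));
Scanning left-to-right, naming '(' by encounter order:
  pos 0: '(' -> open internal node _0 (depth 1)
  pos 5: '(' -> open internal node _1 (depth 2)
  pos 13: ')' -> close internal node _1 (now at depth 1)
  pos 14: ')' -> close internal node _0 (now at depth 0)
Total internal nodes: 2
BFS adjacency from root:
  _0: R V _1
  _1: C K N B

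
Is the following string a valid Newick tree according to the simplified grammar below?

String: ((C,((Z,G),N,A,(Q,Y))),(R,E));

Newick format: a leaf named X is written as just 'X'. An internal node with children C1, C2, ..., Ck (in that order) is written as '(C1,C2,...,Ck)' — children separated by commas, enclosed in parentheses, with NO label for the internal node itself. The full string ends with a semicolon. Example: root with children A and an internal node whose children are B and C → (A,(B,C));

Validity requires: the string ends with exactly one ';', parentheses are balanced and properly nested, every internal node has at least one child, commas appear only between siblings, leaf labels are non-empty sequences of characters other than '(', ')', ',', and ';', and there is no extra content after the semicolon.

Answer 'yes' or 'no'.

Answer: yes

Derivation:
Input: ((C,((Z,G),N,A,(Q,Y))),(R,E));
Paren balance: 6 '(' vs 6 ')' OK
Ends with single ';': True
Full parse: OK
Valid: True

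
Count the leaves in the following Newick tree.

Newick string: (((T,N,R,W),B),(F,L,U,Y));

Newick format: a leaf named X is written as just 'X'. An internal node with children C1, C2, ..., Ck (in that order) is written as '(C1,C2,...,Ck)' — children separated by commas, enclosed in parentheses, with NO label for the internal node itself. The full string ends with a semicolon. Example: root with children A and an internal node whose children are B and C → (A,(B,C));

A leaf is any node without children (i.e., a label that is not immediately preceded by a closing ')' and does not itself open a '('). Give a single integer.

Answer: 9

Derivation:
Newick: (((T,N,R,W),B),(F,L,U,Y));
Scan left-to-right; a leaf is any maximal label run not followed by '(':
  pos 3: leaf 'T' → count = 1
  pos 5: leaf 'N' → count = 2
  pos 7: leaf 'R' → count = 3
  pos 9: leaf 'W' → count = 4
  pos 12: leaf 'B' → count = 5
  pos 16: leaf 'F' → count = 6
  pos 18: leaf 'L' → count = 7
  pos 20: leaf 'U' → count = 8
  pos 22: leaf 'Y' → count = 9
Total leaves: 9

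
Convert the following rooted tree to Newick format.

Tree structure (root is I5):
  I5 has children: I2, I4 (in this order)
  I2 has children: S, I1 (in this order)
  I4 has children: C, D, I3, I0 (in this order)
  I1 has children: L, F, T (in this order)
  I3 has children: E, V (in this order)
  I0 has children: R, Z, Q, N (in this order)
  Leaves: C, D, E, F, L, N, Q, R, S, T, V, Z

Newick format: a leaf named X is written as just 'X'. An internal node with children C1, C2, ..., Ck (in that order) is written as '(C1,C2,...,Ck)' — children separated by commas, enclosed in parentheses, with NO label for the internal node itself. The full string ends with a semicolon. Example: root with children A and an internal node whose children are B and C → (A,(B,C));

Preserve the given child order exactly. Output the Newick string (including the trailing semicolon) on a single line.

internal I5 with children ['I2', 'I4']
  internal I2 with children ['S', 'I1']
    leaf 'S' → 'S'
    internal I1 with children ['L', 'F', 'T']
      leaf 'L' → 'L'
      leaf 'F' → 'F'
      leaf 'T' → 'T'
    → '(L,F,T)'
  → '(S,(L,F,T))'
  internal I4 with children ['C', 'D', 'I3', 'I0']
    leaf 'C' → 'C'
    leaf 'D' → 'D'
    internal I3 with children ['E', 'V']
      leaf 'E' → 'E'
      leaf 'V' → 'V'
    → '(E,V)'
    internal I0 with children ['R', 'Z', 'Q', 'N']
      leaf 'R' → 'R'
      leaf 'Z' → 'Z'
      leaf 'Q' → 'Q'
      leaf 'N' → 'N'
    → '(R,Z,Q,N)'
  → '(C,D,(E,V),(R,Z,Q,N))'
→ '((S,(L,F,T)),(C,D,(E,V),(R,Z,Q,N)))'
Final: ((S,(L,F,T)),(C,D,(E,V),(R,Z,Q,N)));

Answer: ((S,(L,F,T)),(C,D,(E,V),(R,Z,Q,N)));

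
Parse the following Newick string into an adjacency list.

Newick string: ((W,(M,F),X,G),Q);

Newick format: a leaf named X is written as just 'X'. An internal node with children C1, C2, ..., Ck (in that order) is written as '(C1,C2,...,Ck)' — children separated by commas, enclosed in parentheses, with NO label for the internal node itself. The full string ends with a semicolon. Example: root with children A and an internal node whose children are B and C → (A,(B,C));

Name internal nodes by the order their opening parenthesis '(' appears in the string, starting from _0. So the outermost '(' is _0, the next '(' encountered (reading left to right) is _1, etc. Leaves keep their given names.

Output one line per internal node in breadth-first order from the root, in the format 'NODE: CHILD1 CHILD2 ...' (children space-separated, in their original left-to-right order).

Answer: _0: _1 Q
_1: W _2 X G
_2: M F

Derivation:
Input: ((W,(M,F),X,G),Q);
Scanning left-to-right, naming '(' by encounter order:
  pos 0: '(' -> open internal node _0 (depth 1)
  pos 1: '(' -> open internal node _1 (depth 2)
  pos 4: '(' -> open internal node _2 (depth 3)
  pos 8: ')' -> close internal node _2 (now at depth 2)
  pos 13: ')' -> close internal node _1 (now at depth 1)
  pos 16: ')' -> close internal node _0 (now at depth 0)
Total internal nodes: 3
BFS adjacency from root:
  _0: _1 Q
  _1: W _2 X G
  _2: M F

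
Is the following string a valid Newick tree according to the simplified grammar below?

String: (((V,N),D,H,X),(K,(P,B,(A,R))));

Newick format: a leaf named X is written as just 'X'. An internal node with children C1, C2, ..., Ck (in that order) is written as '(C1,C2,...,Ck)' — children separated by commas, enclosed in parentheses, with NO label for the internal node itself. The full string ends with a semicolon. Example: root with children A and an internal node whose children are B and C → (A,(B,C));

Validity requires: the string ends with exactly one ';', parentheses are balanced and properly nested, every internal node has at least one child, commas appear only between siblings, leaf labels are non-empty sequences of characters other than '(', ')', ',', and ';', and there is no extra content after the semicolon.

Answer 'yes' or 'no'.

Input: (((V,N),D,H,X),(K,(P,B,(A,R))));
Paren balance: 6 '(' vs 6 ')' OK
Ends with single ';': True
Full parse: OK
Valid: True

Answer: yes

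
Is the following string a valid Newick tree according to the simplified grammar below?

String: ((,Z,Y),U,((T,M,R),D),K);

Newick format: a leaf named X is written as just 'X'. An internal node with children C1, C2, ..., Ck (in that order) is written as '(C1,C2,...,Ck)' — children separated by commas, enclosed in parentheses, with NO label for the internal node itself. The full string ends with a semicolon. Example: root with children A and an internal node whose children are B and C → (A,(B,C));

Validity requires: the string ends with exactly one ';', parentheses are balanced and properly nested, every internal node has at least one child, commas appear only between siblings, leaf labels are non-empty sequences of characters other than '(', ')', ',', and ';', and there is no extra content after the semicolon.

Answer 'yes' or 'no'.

Answer: no

Derivation:
Input: ((,Z,Y),U,((T,M,R),D),K);
Paren balance: 4 '(' vs 4 ')' OK
Ends with single ';': True
Full parse: FAILS (empty leaf label at pos 2)
Valid: False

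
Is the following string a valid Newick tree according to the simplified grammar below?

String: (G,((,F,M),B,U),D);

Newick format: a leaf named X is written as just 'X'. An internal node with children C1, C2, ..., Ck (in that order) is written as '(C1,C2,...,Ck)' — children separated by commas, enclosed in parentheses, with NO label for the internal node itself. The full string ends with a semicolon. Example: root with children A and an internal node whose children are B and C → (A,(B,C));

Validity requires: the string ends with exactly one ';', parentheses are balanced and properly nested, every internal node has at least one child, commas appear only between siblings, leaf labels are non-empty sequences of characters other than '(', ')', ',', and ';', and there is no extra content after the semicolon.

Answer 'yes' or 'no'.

Input: (G,((,F,M),B,U),D);
Paren balance: 3 '(' vs 3 ')' OK
Ends with single ';': True
Full parse: FAILS (empty leaf label at pos 5)
Valid: False

Answer: no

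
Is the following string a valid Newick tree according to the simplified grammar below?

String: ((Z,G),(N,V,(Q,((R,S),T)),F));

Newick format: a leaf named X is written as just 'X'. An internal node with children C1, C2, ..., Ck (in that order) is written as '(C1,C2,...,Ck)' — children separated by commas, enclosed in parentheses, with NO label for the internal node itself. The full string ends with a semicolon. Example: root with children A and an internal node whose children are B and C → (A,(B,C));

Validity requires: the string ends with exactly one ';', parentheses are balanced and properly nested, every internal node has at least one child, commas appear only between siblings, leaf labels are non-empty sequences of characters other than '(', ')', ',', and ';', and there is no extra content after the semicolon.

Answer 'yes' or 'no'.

Input: ((Z,G),(N,V,(Q,((R,S),T)),F));
Paren balance: 6 '(' vs 6 ')' OK
Ends with single ';': True
Full parse: OK
Valid: True

Answer: yes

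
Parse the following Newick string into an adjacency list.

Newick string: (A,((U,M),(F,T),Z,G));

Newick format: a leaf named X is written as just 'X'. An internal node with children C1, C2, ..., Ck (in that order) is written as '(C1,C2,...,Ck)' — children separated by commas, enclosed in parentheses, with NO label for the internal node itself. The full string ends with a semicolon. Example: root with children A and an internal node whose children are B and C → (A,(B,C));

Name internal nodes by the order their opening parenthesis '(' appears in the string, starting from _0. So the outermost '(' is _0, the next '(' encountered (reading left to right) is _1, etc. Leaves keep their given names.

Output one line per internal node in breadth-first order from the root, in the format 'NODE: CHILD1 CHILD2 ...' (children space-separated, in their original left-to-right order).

Answer: _0: A _1
_1: _2 _3 Z G
_2: U M
_3: F T

Derivation:
Input: (A,((U,M),(F,T),Z,G));
Scanning left-to-right, naming '(' by encounter order:
  pos 0: '(' -> open internal node _0 (depth 1)
  pos 3: '(' -> open internal node _1 (depth 2)
  pos 4: '(' -> open internal node _2 (depth 3)
  pos 8: ')' -> close internal node _2 (now at depth 2)
  pos 10: '(' -> open internal node _3 (depth 3)
  pos 14: ')' -> close internal node _3 (now at depth 2)
  pos 19: ')' -> close internal node _1 (now at depth 1)
  pos 20: ')' -> close internal node _0 (now at depth 0)
Total internal nodes: 4
BFS adjacency from root:
  _0: A _1
  _1: _2 _3 Z G
  _2: U M
  _3: F T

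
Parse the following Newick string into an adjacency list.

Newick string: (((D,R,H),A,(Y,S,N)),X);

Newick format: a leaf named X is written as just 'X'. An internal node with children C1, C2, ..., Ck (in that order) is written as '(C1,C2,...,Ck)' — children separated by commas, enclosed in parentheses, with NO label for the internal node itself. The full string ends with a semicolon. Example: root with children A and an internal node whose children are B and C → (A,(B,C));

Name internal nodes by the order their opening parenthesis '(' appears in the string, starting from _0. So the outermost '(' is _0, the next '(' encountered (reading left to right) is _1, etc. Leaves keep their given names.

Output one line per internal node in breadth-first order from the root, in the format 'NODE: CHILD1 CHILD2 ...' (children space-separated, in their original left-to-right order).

Input: (((D,R,H),A,(Y,S,N)),X);
Scanning left-to-right, naming '(' by encounter order:
  pos 0: '(' -> open internal node _0 (depth 1)
  pos 1: '(' -> open internal node _1 (depth 2)
  pos 2: '(' -> open internal node _2 (depth 3)
  pos 8: ')' -> close internal node _2 (now at depth 2)
  pos 12: '(' -> open internal node _3 (depth 3)
  pos 18: ')' -> close internal node _3 (now at depth 2)
  pos 19: ')' -> close internal node _1 (now at depth 1)
  pos 22: ')' -> close internal node _0 (now at depth 0)
Total internal nodes: 4
BFS adjacency from root:
  _0: _1 X
  _1: _2 A _3
  _2: D R H
  _3: Y S N

Answer: _0: _1 X
_1: _2 A _3
_2: D R H
_3: Y S N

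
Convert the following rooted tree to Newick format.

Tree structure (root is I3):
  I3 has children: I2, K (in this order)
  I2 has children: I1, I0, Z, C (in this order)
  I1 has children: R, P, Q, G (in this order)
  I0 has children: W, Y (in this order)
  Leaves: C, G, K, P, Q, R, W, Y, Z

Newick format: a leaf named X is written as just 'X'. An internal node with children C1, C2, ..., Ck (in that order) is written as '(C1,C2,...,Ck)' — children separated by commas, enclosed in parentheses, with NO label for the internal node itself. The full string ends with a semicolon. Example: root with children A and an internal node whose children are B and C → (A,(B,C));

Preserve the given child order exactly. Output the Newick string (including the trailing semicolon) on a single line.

internal I3 with children ['I2', 'K']
  internal I2 with children ['I1', 'I0', 'Z', 'C']
    internal I1 with children ['R', 'P', 'Q', 'G']
      leaf 'R' → 'R'
      leaf 'P' → 'P'
      leaf 'Q' → 'Q'
      leaf 'G' → 'G'
    → '(R,P,Q,G)'
    internal I0 with children ['W', 'Y']
      leaf 'W' → 'W'
      leaf 'Y' → 'Y'
    → '(W,Y)'
    leaf 'Z' → 'Z'
    leaf 'C' → 'C'
  → '((R,P,Q,G),(W,Y),Z,C)'
  leaf 'K' → 'K'
→ '(((R,P,Q,G),(W,Y),Z,C),K)'
Final: (((R,P,Q,G),(W,Y),Z,C),K);

Answer: (((R,P,Q,G),(W,Y),Z,C),K);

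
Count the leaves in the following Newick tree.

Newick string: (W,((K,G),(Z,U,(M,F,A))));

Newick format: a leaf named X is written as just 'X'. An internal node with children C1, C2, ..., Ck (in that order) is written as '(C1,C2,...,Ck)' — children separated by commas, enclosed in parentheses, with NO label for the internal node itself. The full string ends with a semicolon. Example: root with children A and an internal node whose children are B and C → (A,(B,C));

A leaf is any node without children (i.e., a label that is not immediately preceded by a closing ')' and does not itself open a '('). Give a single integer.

Answer: 8

Derivation:
Newick: (W,((K,G),(Z,U,(M,F,A))));
Scan left-to-right; a leaf is any maximal label run not followed by '(':
  pos 1: leaf 'W' → count = 1
  pos 5: leaf 'K' → count = 2
  pos 7: leaf 'G' → count = 3
  pos 11: leaf 'Z' → count = 4
  pos 13: leaf 'U' → count = 5
  pos 16: leaf 'M' → count = 6
  pos 18: leaf 'F' → count = 7
  pos 20: leaf 'A' → count = 8
Total leaves: 8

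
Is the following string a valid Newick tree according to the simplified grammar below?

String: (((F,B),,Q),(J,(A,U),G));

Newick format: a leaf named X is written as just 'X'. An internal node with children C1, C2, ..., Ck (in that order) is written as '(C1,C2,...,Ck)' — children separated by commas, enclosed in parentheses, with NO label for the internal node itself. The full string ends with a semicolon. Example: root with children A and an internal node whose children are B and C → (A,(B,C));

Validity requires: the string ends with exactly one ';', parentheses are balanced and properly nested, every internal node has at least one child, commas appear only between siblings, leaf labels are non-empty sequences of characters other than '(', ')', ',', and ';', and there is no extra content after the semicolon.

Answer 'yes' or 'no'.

Input: (((F,B),,Q),(J,(A,U),G));
Paren balance: 5 '(' vs 5 ')' OK
Ends with single ';': True
Full parse: FAILS (empty leaf label at pos 8)
Valid: False

Answer: no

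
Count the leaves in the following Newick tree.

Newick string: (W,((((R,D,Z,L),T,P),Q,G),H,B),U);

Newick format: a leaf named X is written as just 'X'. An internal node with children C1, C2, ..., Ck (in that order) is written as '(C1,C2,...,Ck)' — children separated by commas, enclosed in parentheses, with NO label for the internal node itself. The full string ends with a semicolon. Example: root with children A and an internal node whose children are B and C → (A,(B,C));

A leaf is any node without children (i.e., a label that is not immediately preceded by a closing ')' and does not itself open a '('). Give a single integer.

Answer: 12

Derivation:
Newick: (W,((((R,D,Z,L),T,P),Q,G),H,B),U);
Scan left-to-right; a leaf is any maximal label run not followed by '(':
  pos 1: leaf 'W' → count = 1
  pos 7: leaf 'R' → count = 2
  pos 9: leaf 'D' → count = 3
  pos 11: leaf 'Z' → count = 4
  pos 13: leaf 'L' → count = 5
  pos 16: leaf 'T' → count = 6
  pos 18: leaf 'P' → count = 7
  pos 21: leaf 'Q' → count = 8
  pos 23: leaf 'G' → count = 9
  pos 26: leaf 'H' → count = 10
  pos 28: leaf 'B' → count = 11
  pos 31: leaf 'U' → count = 12
Total leaves: 12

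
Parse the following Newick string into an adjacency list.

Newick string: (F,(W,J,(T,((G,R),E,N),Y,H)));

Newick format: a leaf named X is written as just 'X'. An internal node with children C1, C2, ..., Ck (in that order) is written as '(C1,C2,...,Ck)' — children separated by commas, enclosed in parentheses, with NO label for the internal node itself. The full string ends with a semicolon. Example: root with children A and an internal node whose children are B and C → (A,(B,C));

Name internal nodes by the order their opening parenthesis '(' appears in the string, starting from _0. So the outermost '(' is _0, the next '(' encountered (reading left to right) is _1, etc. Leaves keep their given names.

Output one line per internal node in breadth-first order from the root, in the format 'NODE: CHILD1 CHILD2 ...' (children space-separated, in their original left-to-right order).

Input: (F,(W,J,(T,((G,R),E,N),Y,H)));
Scanning left-to-right, naming '(' by encounter order:
  pos 0: '(' -> open internal node _0 (depth 1)
  pos 3: '(' -> open internal node _1 (depth 2)
  pos 8: '(' -> open internal node _2 (depth 3)
  pos 11: '(' -> open internal node _3 (depth 4)
  pos 12: '(' -> open internal node _4 (depth 5)
  pos 16: ')' -> close internal node _4 (now at depth 4)
  pos 21: ')' -> close internal node _3 (now at depth 3)
  pos 26: ')' -> close internal node _2 (now at depth 2)
  pos 27: ')' -> close internal node _1 (now at depth 1)
  pos 28: ')' -> close internal node _0 (now at depth 0)
Total internal nodes: 5
BFS adjacency from root:
  _0: F _1
  _1: W J _2
  _2: T _3 Y H
  _3: _4 E N
  _4: G R

Answer: _0: F _1
_1: W J _2
_2: T _3 Y H
_3: _4 E N
_4: G R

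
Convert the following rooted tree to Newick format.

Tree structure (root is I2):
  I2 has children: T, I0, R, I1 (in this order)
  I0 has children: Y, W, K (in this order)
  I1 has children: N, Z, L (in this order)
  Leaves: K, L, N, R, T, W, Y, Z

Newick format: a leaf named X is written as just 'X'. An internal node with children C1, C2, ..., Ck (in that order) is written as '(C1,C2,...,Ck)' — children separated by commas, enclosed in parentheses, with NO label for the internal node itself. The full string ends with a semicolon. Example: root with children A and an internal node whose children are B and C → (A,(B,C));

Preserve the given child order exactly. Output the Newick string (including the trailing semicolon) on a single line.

Answer: (T,(Y,W,K),R,(N,Z,L));

Derivation:
internal I2 with children ['T', 'I0', 'R', 'I1']
  leaf 'T' → 'T'
  internal I0 with children ['Y', 'W', 'K']
    leaf 'Y' → 'Y'
    leaf 'W' → 'W'
    leaf 'K' → 'K'
  → '(Y,W,K)'
  leaf 'R' → 'R'
  internal I1 with children ['N', 'Z', 'L']
    leaf 'N' → 'N'
    leaf 'Z' → 'Z'
    leaf 'L' → 'L'
  → '(N,Z,L)'
→ '(T,(Y,W,K),R,(N,Z,L))'
Final: (T,(Y,W,K),R,(N,Z,L));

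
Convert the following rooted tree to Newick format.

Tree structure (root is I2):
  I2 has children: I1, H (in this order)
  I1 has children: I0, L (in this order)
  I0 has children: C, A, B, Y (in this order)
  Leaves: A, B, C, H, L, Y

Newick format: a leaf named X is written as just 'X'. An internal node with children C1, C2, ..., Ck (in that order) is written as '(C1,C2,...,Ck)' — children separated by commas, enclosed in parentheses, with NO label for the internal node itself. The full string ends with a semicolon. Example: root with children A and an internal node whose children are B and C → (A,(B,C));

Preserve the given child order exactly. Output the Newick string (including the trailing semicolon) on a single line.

Answer: (((C,A,B,Y),L),H);

Derivation:
internal I2 with children ['I1', 'H']
  internal I1 with children ['I0', 'L']
    internal I0 with children ['C', 'A', 'B', 'Y']
      leaf 'C' → 'C'
      leaf 'A' → 'A'
      leaf 'B' → 'B'
      leaf 'Y' → 'Y'
    → '(C,A,B,Y)'
    leaf 'L' → 'L'
  → '((C,A,B,Y),L)'
  leaf 'H' → 'H'
→ '(((C,A,B,Y),L),H)'
Final: (((C,A,B,Y),L),H);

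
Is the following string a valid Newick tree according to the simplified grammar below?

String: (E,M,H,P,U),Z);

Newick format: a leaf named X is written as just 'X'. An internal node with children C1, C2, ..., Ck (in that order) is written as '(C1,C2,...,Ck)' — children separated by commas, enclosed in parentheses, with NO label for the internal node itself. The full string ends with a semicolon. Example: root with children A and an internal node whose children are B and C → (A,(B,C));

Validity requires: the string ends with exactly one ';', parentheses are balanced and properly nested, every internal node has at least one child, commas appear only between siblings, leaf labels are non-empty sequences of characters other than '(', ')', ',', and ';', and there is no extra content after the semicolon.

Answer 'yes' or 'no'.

Input: (E,M,H,P,U),Z);
Paren balance: 1 '(' vs 2 ')' MISMATCH
Ends with single ';': True
Full parse: FAILS (extra content after tree at pos 11)
Valid: False

Answer: no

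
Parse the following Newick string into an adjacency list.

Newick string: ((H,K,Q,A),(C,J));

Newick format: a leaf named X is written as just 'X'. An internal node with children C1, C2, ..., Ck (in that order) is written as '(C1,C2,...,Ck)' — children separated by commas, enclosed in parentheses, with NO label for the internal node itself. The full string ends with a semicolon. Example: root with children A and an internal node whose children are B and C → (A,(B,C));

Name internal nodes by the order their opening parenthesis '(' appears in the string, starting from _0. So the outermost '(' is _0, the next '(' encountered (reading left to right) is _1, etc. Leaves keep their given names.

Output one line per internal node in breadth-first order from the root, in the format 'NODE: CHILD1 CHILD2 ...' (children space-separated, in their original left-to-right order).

Input: ((H,K,Q,A),(C,J));
Scanning left-to-right, naming '(' by encounter order:
  pos 0: '(' -> open internal node _0 (depth 1)
  pos 1: '(' -> open internal node _1 (depth 2)
  pos 9: ')' -> close internal node _1 (now at depth 1)
  pos 11: '(' -> open internal node _2 (depth 2)
  pos 15: ')' -> close internal node _2 (now at depth 1)
  pos 16: ')' -> close internal node _0 (now at depth 0)
Total internal nodes: 3
BFS adjacency from root:
  _0: _1 _2
  _1: H K Q A
  _2: C J

Answer: _0: _1 _2
_1: H K Q A
_2: C J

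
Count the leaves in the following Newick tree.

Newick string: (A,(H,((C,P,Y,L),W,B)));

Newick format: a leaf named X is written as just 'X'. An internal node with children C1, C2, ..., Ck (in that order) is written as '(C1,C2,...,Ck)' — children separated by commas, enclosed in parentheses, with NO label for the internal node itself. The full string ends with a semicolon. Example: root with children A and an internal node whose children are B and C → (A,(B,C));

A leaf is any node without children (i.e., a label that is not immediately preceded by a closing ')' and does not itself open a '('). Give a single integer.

Answer: 8

Derivation:
Newick: (A,(H,((C,P,Y,L),W,B)));
Scan left-to-right; a leaf is any maximal label run not followed by '(':
  pos 1: leaf 'A' → count = 1
  pos 4: leaf 'H' → count = 2
  pos 8: leaf 'C' → count = 3
  pos 10: leaf 'P' → count = 4
  pos 12: leaf 'Y' → count = 5
  pos 14: leaf 'L' → count = 6
  pos 17: leaf 'W' → count = 7
  pos 19: leaf 'B' → count = 8
Total leaves: 8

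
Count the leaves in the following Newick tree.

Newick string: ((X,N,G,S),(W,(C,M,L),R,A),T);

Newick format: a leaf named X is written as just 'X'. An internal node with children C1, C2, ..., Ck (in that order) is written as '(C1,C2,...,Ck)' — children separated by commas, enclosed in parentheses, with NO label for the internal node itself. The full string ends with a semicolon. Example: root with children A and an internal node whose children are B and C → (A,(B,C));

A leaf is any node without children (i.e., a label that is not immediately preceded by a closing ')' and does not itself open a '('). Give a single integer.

Answer: 11

Derivation:
Newick: ((X,N,G,S),(W,(C,M,L),R,A),T);
Scan left-to-right; a leaf is any maximal label run not followed by '(':
  pos 2: leaf 'X' → count = 1
  pos 4: leaf 'N' → count = 2
  pos 6: leaf 'G' → count = 3
  pos 8: leaf 'S' → count = 4
  pos 12: leaf 'W' → count = 5
  pos 15: leaf 'C' → count = 6
  pos 17: leaf 'M' → count = 7
  pos 19: leaf 'L' → count = 8
  pos 22: leaf 'R' → count = 9
  pos 24: leaf 'A' → count = 10
  pos 27: leaf 'T' → count = 11
Total leaves: 11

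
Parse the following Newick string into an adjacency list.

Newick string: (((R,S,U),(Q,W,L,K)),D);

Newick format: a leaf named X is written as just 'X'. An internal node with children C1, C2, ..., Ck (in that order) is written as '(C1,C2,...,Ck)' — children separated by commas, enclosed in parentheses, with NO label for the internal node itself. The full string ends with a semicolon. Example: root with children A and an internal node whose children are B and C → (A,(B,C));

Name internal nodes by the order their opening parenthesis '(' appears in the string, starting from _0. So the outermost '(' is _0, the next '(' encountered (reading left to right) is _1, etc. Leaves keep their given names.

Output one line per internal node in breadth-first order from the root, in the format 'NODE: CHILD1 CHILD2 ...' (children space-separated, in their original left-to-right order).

Input: (((R,S,U),(Q,W,L,K)),D);
Scanning left-to-right, naming '(' by encounter order:
  pos 0: '(' -> open internal node _0 (depth 1)
  pos 1: '(' -> open internal node _1 (depth 2)
  pos 2: '(' -> open internal node _2 (depth 3)
  pos 8: ')' -> close internal node _2 (now at depth 2)
  pos 10: '(' -> open internal node _3 (depth 3)
  pos 18: ')' -> close internal node _3 (now at depth 2)
  pos 19: ')' -> close internal node _1 (now at depth 1)
  pos 22: ')' -> close internal node _0 (now at depth 0)
Total internal nodes: 4
BFS adjacency from root:
  _0: _1 D
  _1: _2 _3
  _2: R S U
  _3: Q W L K

Answer: _0: _1 D
_1: _2 _3
_2: R S U
_3: Q W L K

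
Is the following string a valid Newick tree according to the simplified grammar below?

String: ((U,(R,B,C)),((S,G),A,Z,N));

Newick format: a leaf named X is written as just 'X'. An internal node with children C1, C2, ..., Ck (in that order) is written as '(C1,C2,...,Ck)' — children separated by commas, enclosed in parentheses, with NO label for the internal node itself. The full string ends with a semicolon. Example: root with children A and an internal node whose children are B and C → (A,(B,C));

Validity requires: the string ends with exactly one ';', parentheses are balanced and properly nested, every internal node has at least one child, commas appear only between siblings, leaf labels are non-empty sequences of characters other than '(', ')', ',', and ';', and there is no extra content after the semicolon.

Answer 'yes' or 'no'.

Answer: yes

Derivation:
Input: ((U,(R,B,C)),((S,G),A,Z,N));
Paren balance: 5 '(' vs 5 ')' OK
Ends with single ';': True
Full parse: OK
Valid: True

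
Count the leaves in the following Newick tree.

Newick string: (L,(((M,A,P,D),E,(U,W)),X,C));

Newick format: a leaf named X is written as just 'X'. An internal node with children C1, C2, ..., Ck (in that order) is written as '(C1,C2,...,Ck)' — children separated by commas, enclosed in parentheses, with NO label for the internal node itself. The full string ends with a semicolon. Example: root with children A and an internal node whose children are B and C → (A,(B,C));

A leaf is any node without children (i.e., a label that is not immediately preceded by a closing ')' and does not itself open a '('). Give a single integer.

Newick: (L,(((M,A,P,D),E,(U,W)),X,C));
Scan left-to-right; a leaf is any maximal label run not followed by '(':
  pos 1: leaf 'L' → count = 1
  pos 6: leaf 'M' → count = 2
  pos 8: leaf 'A' → count = 3
  pos 10: leaf 'P' → count = 4
  pos 12: leaf 'D' → count = 5
  pos 15: leaf 'E' → count = 6
  pos 18: leaf 'U' → count = 7
  pos 20: leaf 'W' → count = 8
  pos 24: leaf 'X' → count = 9
  pos 26: leaf 'C' → count = 10
Total leaves: 10

Answer: 10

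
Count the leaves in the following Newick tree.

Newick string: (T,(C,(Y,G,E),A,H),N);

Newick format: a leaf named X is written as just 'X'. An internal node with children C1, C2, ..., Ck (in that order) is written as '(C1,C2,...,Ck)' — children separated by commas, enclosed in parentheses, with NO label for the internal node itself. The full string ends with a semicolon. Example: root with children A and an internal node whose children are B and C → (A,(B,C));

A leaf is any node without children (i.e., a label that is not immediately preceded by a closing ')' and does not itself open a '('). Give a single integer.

Answer: 8

Derivation:
Newick: (T,(C,(Y,G,E),A,H),N);
Scan left-to-right; a leaf is any maximal label run not followed by '(':
  pos 1: leaf 'T' → count = 1
  pos 4: leaf 'C' → count = 2
  pos 7: leaf 'Y' → count = 3
  pos 9: leaf 'G' → count = 4
  pos 11: leaf 'E' → count = 5
  pos 14: leaf 'A' → count = 6
  pos 16: leaf 'H' → count = 7
  pos 19: leaf 'N' → count = 8
Total leaves: 8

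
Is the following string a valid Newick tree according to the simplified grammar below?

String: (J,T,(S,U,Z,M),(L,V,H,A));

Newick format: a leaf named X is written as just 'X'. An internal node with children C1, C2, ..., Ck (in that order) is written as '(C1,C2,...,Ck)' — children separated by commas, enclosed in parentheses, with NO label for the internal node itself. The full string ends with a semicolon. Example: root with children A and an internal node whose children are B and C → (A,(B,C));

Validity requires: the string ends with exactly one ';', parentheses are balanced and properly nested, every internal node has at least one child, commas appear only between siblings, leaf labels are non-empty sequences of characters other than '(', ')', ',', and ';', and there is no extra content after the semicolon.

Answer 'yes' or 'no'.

Answer: yes

Derivation:
Input: (J,T,(S,U,Z,M),(L,V,H,A));
Paren balance: 3 '(' vs 3 ')' OK
Ends with single ';': True
Full parse: OK
Valid: True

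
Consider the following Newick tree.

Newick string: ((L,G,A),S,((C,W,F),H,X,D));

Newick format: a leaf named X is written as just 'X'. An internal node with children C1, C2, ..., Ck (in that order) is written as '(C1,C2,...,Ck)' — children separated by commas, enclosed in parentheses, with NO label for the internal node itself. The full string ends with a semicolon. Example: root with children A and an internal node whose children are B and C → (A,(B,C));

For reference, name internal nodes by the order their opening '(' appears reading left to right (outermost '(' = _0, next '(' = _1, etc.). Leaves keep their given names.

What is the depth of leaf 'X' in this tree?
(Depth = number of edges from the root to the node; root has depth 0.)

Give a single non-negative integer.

Newick: ((L,G,A),S,((C,W,F),H,X,D));
Naming internals by '(' encounter order: outermost '(' = _0, next = _1, ...
Query node: X
Path from root: _0 -> _2 -> X
Depth of X: 2 (number of edges from root)

Answer: 2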